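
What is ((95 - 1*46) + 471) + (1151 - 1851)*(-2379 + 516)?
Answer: 1304620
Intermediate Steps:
((95 - 1*46) + 471) + (1151 - 1851)*(-2379 + 516) = ((95 - 46) + 471) - 700*(-1863) = (49 + 471) + 1304100 = 520 + 1304100 = 1304620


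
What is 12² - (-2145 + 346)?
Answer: 1943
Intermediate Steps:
12² - (-2145 + 346) = 144 - 1*(-1799) = 144 + 1799 = 1943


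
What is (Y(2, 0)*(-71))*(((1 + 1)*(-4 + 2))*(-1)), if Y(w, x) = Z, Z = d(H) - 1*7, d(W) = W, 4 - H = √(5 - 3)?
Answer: 852 + 284*√2 ≈ 1253.6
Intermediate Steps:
H = 4 - √2 (H = 4 - √(5 - 3) = 4 - √2 ≈ 2.5858)
Z = -3 - √2 (Z = (4 - √2) - 1*7 = (4 - √2) - 7 = -3 - √2 ≈ -4.4142)
Y(w, x) = -3 - √2
(Y(2, 0)*(-71))*(((1 + 1)*(-4 + 2))*(-1)) = ((-3 - √2)*(-71))*(((1 + 1)*(-4 + 2))*(-1)) = (213 + 71*√2)*((2*(-2))*(-1)) = (213 + 71*√2)*(-4*(-1)) = (213 + 71*√2)*4 = 852 + 284*√2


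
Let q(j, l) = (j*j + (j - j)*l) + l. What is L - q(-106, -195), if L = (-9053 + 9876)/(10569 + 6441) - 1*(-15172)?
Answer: 70269133/17010 ≈ 4131.0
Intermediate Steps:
q(j, l) = l + j² (q(j, l) = (j² + 0*l) + l = (j² + 0) + l = j² + l = l + j²)
L = 258076543/17010 (L = 823/17010 + 15172 = 258076543/17010 ≈ 15172.)
L - q(-106, -195) = 258076543/17010 - (-195 + (-106)²) = 258076543/17010 - (-195 + 11236) = 258076543/17010 - 1*11041 = 258076543/17010 - 11041 = 70269133/17010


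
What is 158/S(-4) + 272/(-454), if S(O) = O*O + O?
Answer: 17117/1362 ≈ 12.568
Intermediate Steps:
S(O) = O + O**2 (S(O) = O**2 + O = O + O**2)
158/S(-4) + 272/(-454) = 158/((-4*(1 - 4))) + 272/(-454) = 158/((-4*(-3))) + 272*(-1/454) = 158/12 - 136/227 = 158*(1/12) - 136/227 = 79/6 - 136/227 = 17117/1362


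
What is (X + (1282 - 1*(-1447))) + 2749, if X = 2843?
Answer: 8321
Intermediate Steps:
(X + (1282 - 1*(-1447))) + 2749 = (2843 + (1282 - 1*(-1447))) + 2749 = (2843 + (1282 + 1447)) + 2749 = (2843 + 2729) + 2749 = 5572 + 2749 = 8321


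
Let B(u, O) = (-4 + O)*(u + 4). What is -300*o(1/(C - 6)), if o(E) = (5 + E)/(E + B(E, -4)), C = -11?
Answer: 8400/179 ≈ 46.927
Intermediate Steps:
B(u, O) = (-4 + O)*(4 + u)
o(E) = (5 + E)/(-32 - 7*E) (o(E) = (5 + E)/(E + (-16 - 4*E + 4*(-4) - 4*E)) = (5 + E)/(E + (-16 - 4*E - 16 - 4*E)) = (5 + E)/(E + (-32 - 8*E)) = (5 + E)/(-32 - 7*E))
-300*o(1/(C - 6)) = -300*(-5 - 1/(-11 - 6))/(32 + 7/(-11 - 6)) = -300*(-5 - 1/(-17))/(32 + 7/(-17)) = -300*(-5 - 1*(-1/17))/(32 + 7*(-1/17)) = -300*(-5 + 1/17)/(32 - 7/17) = -300*(-84)/(537/17*17) = -1700*(-84)/(179*17) = -300*(-28/179) = 8400/179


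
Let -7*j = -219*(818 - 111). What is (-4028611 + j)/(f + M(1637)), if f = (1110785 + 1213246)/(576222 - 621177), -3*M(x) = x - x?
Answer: 60037282620/774677 ≈ 77500.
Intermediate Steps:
M(x) = 0 (M(x) = -(x - x)/3 = -⅓*0 = 0)
j = 22119 (j = -(-219)*(818 - 111)/7 = -(-219)*707/7 = -⅐*(-154833) = 22119)
f = -774677/14985 (f = 2324031/(-44955) = 2324031*(-1/44955) = -774677/14985 ≈ -51.697)
(-4028611 + j)/(f + M(1637)) = (-4028611 + 22119)/(-774677/14985 + 0) = -4006492/(-774677/14985) = -4006492*(-14985/774677) = 60037282620/774677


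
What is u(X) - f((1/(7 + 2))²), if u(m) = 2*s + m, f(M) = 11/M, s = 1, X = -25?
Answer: -914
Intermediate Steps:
u(m) = 2 + m (u(m) = 2*1 + m = 2 + m)
u(X) - f((1/(7 + 2))²) = (2 - 25) - 11/((1/(7 + 2))²) = -23 - 11/((1/9)²) = -23 - 11/((⅑)²) = -23 - 11/1/81 = -23 - 11*81 = -23 - 1*891 = -23 - 891 = -914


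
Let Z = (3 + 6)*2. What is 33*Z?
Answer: 594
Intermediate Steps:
Z = 18 (Z = 9*2 = 18)
33*Z = 33*18 = 594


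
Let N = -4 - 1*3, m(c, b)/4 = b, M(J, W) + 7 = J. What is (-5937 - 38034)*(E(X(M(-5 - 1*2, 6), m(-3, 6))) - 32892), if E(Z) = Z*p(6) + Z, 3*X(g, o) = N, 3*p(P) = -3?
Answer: 1446294132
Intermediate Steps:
M(J, W) = -7 + J
m(c, b) = 4*b
N = -7 (N = -4 - 3 = -7)
p(P) = -1 (p(P) = (⅓)*(-3) = -1)
X(g, o) = -7/3 (X(g, o) = (⅓)*(-7) = -7/3)
E(Z) = 0 (E(Z) = Z*(-1) + Z = -Z + Z = 0)
(-5937 - 38034)*(E(X(M(-5 - 1*2, 6), m(-3, 6))) - 32892) = (-5937 - 38034)*(0 - 32892) = -43971*(-32892) = 1446294132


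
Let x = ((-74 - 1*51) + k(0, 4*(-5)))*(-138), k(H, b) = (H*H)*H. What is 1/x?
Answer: 1/17250 ≈ 5.7971e-5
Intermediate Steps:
k(H, b) = H**3 (k(H, b) = H**2*H = H**3)
x = 17250 (x = ((-74 - 1*51) + 0**3)*(-138) = ((-74 - 51) + 0)*(-138) = (-125 + 0)*(-138) = -125*(-138) = 17250)
1/x = 1/17250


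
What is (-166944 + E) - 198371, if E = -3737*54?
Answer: -567113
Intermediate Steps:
E = -201798
(-166944 + E) - 198371 = (-166944 - 201798) - 198371 = -368742 - 198371 = -567113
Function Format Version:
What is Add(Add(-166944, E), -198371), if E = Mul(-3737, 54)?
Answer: -567113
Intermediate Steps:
E = -201798
Add(Add(-166944, E), -198371) = Add(Add(-166944, -201798), -198371) = Add(-368742, -198371) = -567113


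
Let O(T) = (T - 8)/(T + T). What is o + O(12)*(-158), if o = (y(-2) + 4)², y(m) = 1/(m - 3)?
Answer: -892/75 ≈ -11.893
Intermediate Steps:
O(T) = (-8 + T)/(2*T) (O(T) = (-8 + T)/((2*T)) = (-8 + T)*(1/(2*T)) = (-8 + T)/(2*T))
y(m) = 1/(-3 + m)
o = 361/25 (o = (1/(-3 - 2) + 4)² = (1/(-5) + 4)² = (-⅕ + 4)² = (19/5)² = 361/25 ≈ 14.440)
o + O(12)*(-158) = 361/25 + ((½)*(-8 + 12)/12)*(-158) = 361/25 + ((½)*(1/12)*4)*(-158) = 361/25 + (⅙)*(-158) = 361/25 - 79/3 = -892/75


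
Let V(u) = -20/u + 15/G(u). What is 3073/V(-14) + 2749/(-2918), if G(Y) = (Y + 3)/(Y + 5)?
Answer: 687559883/3078490 ≈ 223.34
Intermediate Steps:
G(Y) = (3 + Y)/(5 + Y)
V(u) = -20/u + 15*(5 + u)/(3 + u) (V(u) = -20/u + 15/(((3 + u)/(5 + u))) = -20/u + 15*((5 + u)/(3 + u)) = -20/u + 15*(5 + u)/(3 + u))
3073/V(-14) + 2749/(-2918) = 3073/((5*(-12 + 3*(-14)² + 11*(-14))/(-14*(3 - 14)))) + 2749/(-2918) = 3073/((5*(-1/14)*(-12 + 3*196 - 154)/(-11))) + 2749*(-1/2918) = 3073/((5*(-1/14)*(-1/11)*(-12 + 588 - 154))) - 2749/2918 = 3073/((5*(-1/14)*(-1/11)*422)) - 2749/2918 = 3073/(1055/77) - 2749/2918 = 3073*(77/1055) - 2749/2918 = 236621/1055 - 2749/2918 = 687559883/3078490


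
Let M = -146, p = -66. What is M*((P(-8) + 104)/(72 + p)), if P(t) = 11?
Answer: -8395/3 ≈ -2798.3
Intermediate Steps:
M*((P(-8) + 104)/(72 + p)) = -146*(11 + 104)/(72 - 66) = -16790/6 = -146*115/6 = -8395/3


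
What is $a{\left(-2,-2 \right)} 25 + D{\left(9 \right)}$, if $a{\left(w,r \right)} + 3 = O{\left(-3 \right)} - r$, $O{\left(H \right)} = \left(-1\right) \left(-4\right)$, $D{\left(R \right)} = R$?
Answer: $84$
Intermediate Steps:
$O{\left(H \right)} = 4$
$a{\left(w,r \right)} = 1 - r$ ($a{\left(w,r \right)} = -3 - \left(-4 + r\right) = 1 - r$)
$a{\left(-2,-2 \right)} 25 + D{\left(9 \right)} = \left(1 - -2\right) 25 + 9 = \left(1 + 2\right) 25 + 9 = 3 \cdot 25 + 9 = 75 + 9 = 84$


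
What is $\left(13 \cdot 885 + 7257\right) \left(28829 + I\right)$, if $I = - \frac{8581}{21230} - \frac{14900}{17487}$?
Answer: $\frac{33466002437474561}{61874835} \approx 5.4087 \cdot 10^{8}$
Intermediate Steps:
$I = - \frac{466382947}{371249010}$ ($I = \left(-8581\right) \frac{1}{21230} - \frac{14900}{17487} = - \frac{8581}{21230} - \frac{14900}{17487} = - \frac{466382947}{371249010} \approx -1.2563$)
$\left(13 \cdot 885 + 7257\right) \left(28829 + I\right) = \left(13 \cdot 885 + 7257\right) \left(28829 - \frac{466382947}{371249010}\right) = \left(11505 + 7257\right) \frac{10702271326343}{371249010} = 18762 \cdot \frac{10702271326343}{371249010} = \frac{33466002437474561}{61874835}$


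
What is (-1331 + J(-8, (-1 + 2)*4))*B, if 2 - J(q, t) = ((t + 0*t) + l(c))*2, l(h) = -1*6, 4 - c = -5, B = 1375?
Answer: -1821875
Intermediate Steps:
c = 9 (c = 4 - 1*(-5) = 4 + 5 = 9)
l(h) = -6
J(q, t) = 14 - 2*t (J(q, t) = 2 - ((t + 0*t) - 6)*2 = 2 - ((t + 0) - 6)*2 = 2 - (t - 6)*2 = 2 - (-6 + t)*2 = 2 - (-12 + 2*t) = 2 + (12 - 2*t) = 14 - 2*t)
(-1331 + J(-8, (-1 + 2)*4))*B = (-1331 + (14 - 2*(-1 + 2)*4))*1375 = (-1331 + (14 - 2*4))*1375 = (-1331 + (14 - 8))*1375 = (-1331 + 6)*1375 = -1325*1375 = -1821875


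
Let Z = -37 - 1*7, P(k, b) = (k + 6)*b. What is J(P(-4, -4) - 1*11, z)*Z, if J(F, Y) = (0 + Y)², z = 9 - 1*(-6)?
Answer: -9900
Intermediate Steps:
P(k, b) = b*(6 + k) (P(k, b) = (6 + k)*b = b*(6 + k))
z = 15 (z = 9 + 6 = 15)
Z = -44 (Z = -37 - 7 = -44)
J(F, Y) = Y²
J(P(-4, -4) - 1*11, z)*Z = 15²*(-44) = 225*(-44) = -9900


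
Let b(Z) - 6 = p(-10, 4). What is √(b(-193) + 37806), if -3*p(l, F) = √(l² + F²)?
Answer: √(340308 - 6*√29)/3 ≈ 194.44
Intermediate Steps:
p(l, F) = -√(F² + l²)/3 (p(l, F) = -√(l² + F²)/3 = -√(F² + l²)/3)
b(Z) = 6 - 2*√29/3 (b(Z) = 6 - √(4² + (-10)²)/3 = 6 - √(16 + 100)/3 = 6 - 2*√29/3)
√(b(-193) + 37806) = √((6 - 2*√29/3) + 37806) = √(37812 - 2*√29/3)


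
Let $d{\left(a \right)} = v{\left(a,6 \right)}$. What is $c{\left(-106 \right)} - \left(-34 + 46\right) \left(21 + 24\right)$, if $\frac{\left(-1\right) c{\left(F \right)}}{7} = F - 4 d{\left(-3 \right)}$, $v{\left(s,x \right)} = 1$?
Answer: $230$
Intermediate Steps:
$d{\left(a \right)} = 1$
$c{\left(F \right)} = 28 - 7 F$ ($c{\left(F \right)} = - 7 \left(F - 4\right) = - 7 \left(-4 + F\right) = 28 - 7 F$)
$c{\left(-106 \right)} - \left(-34 + 46\right) \left(21 + 24\right) = \left(28 - -742\right) - \left(-34 + 46\right) \left(21 + 24\right) = \left(28 + 742\right) - 12 \cdot 45 = 770 - 540 = 230$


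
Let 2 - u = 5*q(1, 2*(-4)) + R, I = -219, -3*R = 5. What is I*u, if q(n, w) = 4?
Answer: 3577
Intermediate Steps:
R = -5/3 (R = -⅓*5 = -5/3 ≈ -1.6667)
u = -49/3 (u = 2 - (5*4 - 5/3) = 2 - (20 - 5/3) = 2 - 1*55/3 = 2 - 55/3 = -49/3 ≈ -16.333)
I*u = -219*(-49/3) = 3577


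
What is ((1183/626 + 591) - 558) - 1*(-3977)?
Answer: 2511443/626 ≈ 4011.9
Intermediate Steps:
((1183/626 + 591) - 558) - 1*(-3977) = ((1183*(1/626) + 591) - 558) + 3977 = ((1183/626 + 591) - 558) + 3977 = (371149/626 - 558) + 3977 = 21841/626 + 3977 = 2511443/626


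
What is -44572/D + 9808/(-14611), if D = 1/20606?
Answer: -13419482193960/14611 ≈ -9.1845e+8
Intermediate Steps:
D = 1/20606 ≈ 4.8530e-5
-44572/D + 9808/(-14611) = -44572/1/20606 + 9808/(-14611) = -44572*20606 + 9808*(-1/14611) = -918450632 - 9808/14611 = -13419482193960/14611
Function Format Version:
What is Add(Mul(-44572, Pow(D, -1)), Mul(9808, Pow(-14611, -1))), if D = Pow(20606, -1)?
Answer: Rational(-13419482193960, 14611) ≈ -9.1845e+8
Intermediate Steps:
D = Rational(1, 20606) ≈ 4.8530e-5
Add(Mul(-44572, Pow(D, -1)), Mul(9808, Pow(-14611, -1))) = Add(Mul(-44572, Pow(Rational(1, 20606), -1)), Mul(9808, Pow(-14611, -1))) = Add(Mul(-44572, 20606), Mul(9808, Rational(-1, 14611))) = Add(-918450632, Rational(-9808, 14611)) = Rational(-13419482193960, 14611)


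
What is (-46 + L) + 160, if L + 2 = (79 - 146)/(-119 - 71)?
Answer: 21347/190 ≈ 112.35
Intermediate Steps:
L = -313/190 (L = -2 + (79 - 146)/(-119 - 71) = -2 - 67/(-190) = -2 - 67*(-1/190) = -2 + 67/190 = -313/190 ≈ -1.6474)
(-46 + L) + 160 = (-46 - 313/190) + 160 = -9053/190 + 160 = 21347/190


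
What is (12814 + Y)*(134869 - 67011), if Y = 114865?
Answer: 8664041582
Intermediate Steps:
(12814 + Y)*(134869 - 67011) = (12814 + 114865)*(134869 - 67011) = 127679*67858 = 8664041582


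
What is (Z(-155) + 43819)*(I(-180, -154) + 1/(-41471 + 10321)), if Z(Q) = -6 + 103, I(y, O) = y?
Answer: -123118527958/15575 ≈ -7.9049e+6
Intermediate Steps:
Z(Q) = 97
(Z(-155) + 43819)*(I(-180, -154) + 1/(-41471 + 10321)) = (97 + 43819)*(-180 + 1/(-41471 + 10321)) = 43916*(-180 + 1/(-31150)) = 43916*(-180 - 1/31150) = 43916*(-5607001/31150) = -123118527958/15575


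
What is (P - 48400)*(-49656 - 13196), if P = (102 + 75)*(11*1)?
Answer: 2919663956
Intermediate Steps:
P = 1947 (P = 177*11 = 1947)
(P - 48400)*(-49656 - 13196) = (1947 - 48400)*(-49656 - 13196) = -46453*(-62852) = 2919663956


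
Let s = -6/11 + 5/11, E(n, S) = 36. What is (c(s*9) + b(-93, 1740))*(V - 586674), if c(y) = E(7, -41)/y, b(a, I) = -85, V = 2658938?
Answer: -267322056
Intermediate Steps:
s = -1/11 (s = -6*1/11 + 5*(1/11) = -6/11 + 5/11 = -1/11 ≈ -0.090909)
c(y) = 36/y
(c(s*9) + b(-93, 1740))*(V - 586674) = (36/((-1/11*9)) - 85)*(2658938 - 586674) = (36/(-9/11) - 85)*2072264 = (36*(-11/9) - 85)*2072264 = (-44 - 85)*2072264 = -129*2072264 = -267322056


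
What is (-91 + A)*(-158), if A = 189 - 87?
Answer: -1738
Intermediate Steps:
A = 102
(-91 + A)*(-158) = (-91 + 102)*(-158) = 11*(-158) = -1738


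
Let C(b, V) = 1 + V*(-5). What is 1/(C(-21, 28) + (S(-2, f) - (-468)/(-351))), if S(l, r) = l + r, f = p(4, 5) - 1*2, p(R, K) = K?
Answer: -3/418 ≈ -0.0071770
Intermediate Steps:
C(b, V) = 1 - 5*V
f = 3 (f = 5 - 1*2 = 5 - 2 = 3)
1/(C(-21, 28) + (S(-2, f) - (-468)/(-351))) = 1/((1 - 5*28) + ((-2 + 3) - (-468)/(-351))) = 1/((1 - 140) + (1 - (-468)*(-1)/351)) = 1/(-139 + (1 - 1*4/3)) = 1/(-139 + (1 - 4/3)) = 1/(-139 - 1/3) = 1/(-418/3) = -3/418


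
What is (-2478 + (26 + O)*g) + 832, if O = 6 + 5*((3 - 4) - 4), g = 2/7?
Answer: -1644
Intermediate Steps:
g = 2/7 (g = 2*(1/7) = 2/7 ≈ 0.28571)
O = -19 (O = 6 + 5*(-1 - 4) = 6 + 5*(-5) = 6 - 25 = -19)
(-2478 + (26 + O)*g) + 832 = (-2478 + (26 - 19)*(2/7)) + 832 = (-2478 + 7*(2/7)) + 832 = (-2478 + 2) + 832 = -2476 + 832 = -1644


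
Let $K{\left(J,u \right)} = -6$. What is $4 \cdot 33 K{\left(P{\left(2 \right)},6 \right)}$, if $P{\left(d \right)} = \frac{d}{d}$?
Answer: $-792$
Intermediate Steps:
$P{\left(d \right)} = 1$
$4 \cdot 33 K{\left(P{\left(2 \right)},6 \right)} = 4 \cdot 33 \left(-6\right) = 132 \left(-6\right) = -792$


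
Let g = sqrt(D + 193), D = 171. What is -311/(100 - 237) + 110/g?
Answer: 311/137 + 55*sqrt(91)/91 ≈ 8.0356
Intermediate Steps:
g = 2*sqrt(91) (g = sqrt(171 + 193) = sqrt(364) = 2*sqrt(91) ≈ 19.079)
-311/(100 - 237) + 110/g = -311/(100 - 237) + 110/((2*sqrt(91))) = -311/(-137) + 110*(sqrt(91)/182) = -311*(-1/137) + 55*sqrt(91)/91 = 311/137 + 55*sqrt(91)/91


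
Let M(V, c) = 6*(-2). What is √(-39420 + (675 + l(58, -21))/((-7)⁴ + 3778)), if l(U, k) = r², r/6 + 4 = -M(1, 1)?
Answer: 3*I*√167226534331/6179 ≈ 198.54*I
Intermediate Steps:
M(V, c) = -12
r = 48 (r = -24 + 6*(-1*(-12)) = -24 + 6*12 = -24 + 72 = 48)
l(U, k) = 2304 (l(U, k) = 48² = 2304)
√(-39420 + (675 + l(58, -21))/((-7)⁴ + 3778)) = √(-39420 + (675 + 2304)/((-7)⁴ + 3778)) = √(-39420 + 2979/(2401 + 3778)) = √(-39420 + 2979/6179) = √(-243573201/6179) = 3*I*√167226534331/6179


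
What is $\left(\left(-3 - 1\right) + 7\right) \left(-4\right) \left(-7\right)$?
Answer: $84$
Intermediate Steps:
$\left(\left(-3 - 1\right) + 7\right) \left(-4\right) \left(-7\right) = \left(-4 + 7\right) \left(-4\right) \left(-7\right) = 3 \left(-4\right) \left(-7\right) = \left(-12\right) \left(-7\right) = 84$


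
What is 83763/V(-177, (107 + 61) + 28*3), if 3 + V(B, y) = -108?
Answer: -27921/37 ≈ -754.62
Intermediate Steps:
V(B, y) = -111 (V(B, y) = -3 - 108 = -111)
83763/V(-177, (107 + 61) + 28*3) = 83763/(-111) = 83763*(-1/111) = -27921/37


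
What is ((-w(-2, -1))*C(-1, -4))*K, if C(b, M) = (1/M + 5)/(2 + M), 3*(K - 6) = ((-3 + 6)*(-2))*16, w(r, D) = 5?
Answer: -1235/4 ≈ -308.75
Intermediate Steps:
K = -26 (K = 6 + (((-3 + 6)*(-2))*16)/3 = 6 + ((3*(-2))*16)/3 = 6 + (-6*16)/3 = 6 + (⅓)*(-96) = 6 - 32 = -26)
C(b, M) = (5 + 1/M)/(2 + M) (C(b, M) = (1/M + 5)/(2 + M) = (5 + 1/M)/(2 + M))
((-w(-2, -1))*C(-1, -4))*K = ((-1*5)*((1 + 5*(-4))/((-4)*(2 - 4))))*(-26) = -(-5)*(1 - 20)/(4*(-2))*(-26) = -(-5)*(-1)*(-19)/(4*2)*(-26) = -5*(-19/8)*(-26) = (95/8)*(-26) = -1235/4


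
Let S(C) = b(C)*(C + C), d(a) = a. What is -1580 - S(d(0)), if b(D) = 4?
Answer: -1580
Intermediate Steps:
S(C) = 8*C (S(C) = 4*(C + C) = 4*(2*C) = 8*C)
-1580 - S(d(0)) = -1580 - 8*0 = -1580 - 1*0 = -1580 + 0 = -1580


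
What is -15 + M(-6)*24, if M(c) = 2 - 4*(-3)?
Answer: 321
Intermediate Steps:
M(c) = 14 (M(c) = 2 + 12 = 14)
-15 + M(-6)*24 = -15 + 14*24 = -15 + 336 = 321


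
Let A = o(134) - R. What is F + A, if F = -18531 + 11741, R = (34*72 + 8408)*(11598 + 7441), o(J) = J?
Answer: -206694040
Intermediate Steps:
R = 206687384 (R = (2448 + 8408)*19039 = 10856*19039 = 206687384)
F = -6790
A = -206687250 (A = 134 - 1*206687384 = 134 - 206687384 = -206687250)
F + A = -6790 - 206687250 = -206694040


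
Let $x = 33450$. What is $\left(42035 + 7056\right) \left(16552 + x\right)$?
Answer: $2454648182$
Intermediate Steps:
$\left(42035 + 7056\right) \left(16552 + x\right) = \left(42035 + 7056\right) \left(16552 + 33450\right) = 49091 \cdot 50002 = 2454648182$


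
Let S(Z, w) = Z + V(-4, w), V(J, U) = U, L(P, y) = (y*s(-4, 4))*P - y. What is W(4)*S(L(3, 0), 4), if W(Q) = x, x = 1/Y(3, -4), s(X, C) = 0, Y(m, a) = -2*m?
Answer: -⅔ ≈ -0.66667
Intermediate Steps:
L(P, y) = -y (L(P, y) = (y*0)*P - y = 0*P - y = 0 - y = -y)
x = -⅙ (x = 1/(-2*3) = 1/(-6) = -⅙ ≈ -0.16667)
W(Q) = -⅙
S(Z, w) = Z + w
W(4)*S(L(3, 0), 4) = -(-1*0 + 4)/6 = -(0 + 4)/6 = -⅙*4 = -⅔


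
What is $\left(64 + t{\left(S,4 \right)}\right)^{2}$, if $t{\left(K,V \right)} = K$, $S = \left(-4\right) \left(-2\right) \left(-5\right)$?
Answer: $576$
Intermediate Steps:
$S = -40$ ($S = 8 \left(-5\right) = -40$)
$\left(64 + t{\left(S,4 \right)}\right)^{2} = \left(64 - 40\right)^{2} = 24^{2} = 576$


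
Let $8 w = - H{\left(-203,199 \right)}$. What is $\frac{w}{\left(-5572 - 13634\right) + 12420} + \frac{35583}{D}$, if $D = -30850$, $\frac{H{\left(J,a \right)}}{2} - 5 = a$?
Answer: $- \frac{19991074}{17445675} \approx -1.1459$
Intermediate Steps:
$H{\left(J,a \right)} = 10 + 2 a$
$w = -51$ ($w = \frac{\left(-1\right) \left(10 + 2 \cdot 199\right)}{8} = \frac{\left(-1\right) \left(10 + 398\right)}{8} = \frac{\left(-1\right) 408}{8} = \frac{1}{8} \left(-408\right) = -51$)
$\frac{w}{\left(-5572 - 13634\right) + 12420} + \frac{35583}{D} = - \frac{51}{\left(-5572 - 13634\right) + 12420} + \frac{35583}{-30850} = - \frac{51}{-19206 + 12420} + 35583 \left(- \frac{1}{30850}\right) = - \frac{51}{-6786} - \frac{35583}{30850} = \left(-51\right) \left(- \frac{1}{6786}\right) - \frac{35583}{30850} = \frac{17}{2262} - \frac{35583}{30850} = - \frac{19991074}{17445675}$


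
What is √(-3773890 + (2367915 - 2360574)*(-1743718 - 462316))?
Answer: 2*I*√4049567371 ≈ 1.2727e+5*I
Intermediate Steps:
√(-3773890 + (2367915 - 2360574)*(-1743718 - 462316)) = √(-3773890 + 7341*(-2206034)) = √(-3773890 - 16194495594) = √(-16198269484) = 2*I*√4049567371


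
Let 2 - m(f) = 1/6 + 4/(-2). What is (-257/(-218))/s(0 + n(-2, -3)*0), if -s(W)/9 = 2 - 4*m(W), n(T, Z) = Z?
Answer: 257/26160 ≈ 0.0098242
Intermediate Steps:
m(f) = 23/6 (m(f) = 2 - (1/6 + 4/(-2)) = 2 - (1*(1/6) + 4*(-1/2)) = 2 - (1/6 - 2) = 2 - 1*(-11/6) = 2 + 11/6 = 23/6)
s(W) = 120 (s(W) = -9*(2 - 4*23/6) = -9*(2 - 46/3) = -9*(-40/3) = 120)
(-257/(-218))/s(0 + n(-2, -3)*0) = -257/(-218)/120 = -257*(-1/218)*(1/120) = (257/218)*(1/120) = 257/26160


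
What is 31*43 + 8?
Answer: 1341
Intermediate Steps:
31*43 + 8 = 1333 + 8 = 1341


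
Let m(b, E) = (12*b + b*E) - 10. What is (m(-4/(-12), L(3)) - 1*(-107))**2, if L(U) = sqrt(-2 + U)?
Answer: 92416/9 ≈ 10268.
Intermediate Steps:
m(b, E) = -10 + 12*b + E*b (m(b, E) = (12*b + E*b) - 10 = -10 + 12*b + E*b)
(m(-4/(-12), L(3)) - 1*(-107))**2 = ((-10 + 12*(-4/(-12)) + sqrt(-2 + 3)*(-4/(-12))) - 1*(-107))**2 = ((-10 + 12*(-4*(-1/12)) + sqrt(1)*(-4*(-1/12))) + 107)**2 = ((-10 + 12*(1/3) + 1*(1/3)) + 107)**2 = ((-10 + 4 + 1/3) + 107)**2 = (-17/3 + 107)**2 = (304/3)**2 = 92416/9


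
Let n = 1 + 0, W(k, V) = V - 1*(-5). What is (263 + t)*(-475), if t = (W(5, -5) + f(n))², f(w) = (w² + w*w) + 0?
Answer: -126825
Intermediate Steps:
W(k, V) = 5 + V (W(k, V) = V + 5 = 5 + V)
n = 1
f(w) = 2*w² (f(w) = (w² + w²) + 0 = 2*w² + 0 = 2*w²)
t = 4 (t = ((5 - 5) + 2*1²)² = (0 + 2*1)² = (0 + 2)² = 2² = 4)
(263 + t)*(-475) = (263 + 4)*(-475) = 267*(-475) = -126825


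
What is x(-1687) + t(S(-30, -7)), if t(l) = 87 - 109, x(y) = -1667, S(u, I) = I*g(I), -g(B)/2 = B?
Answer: -1689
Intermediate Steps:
g(B) = -2*B
S(u, I) = -2*I² (S(u, I) = I*(-2*I) = -2*I²)
t(l) = -22
x(-1687) + t(S(-30, -7)) = -1667 - 22 = -1689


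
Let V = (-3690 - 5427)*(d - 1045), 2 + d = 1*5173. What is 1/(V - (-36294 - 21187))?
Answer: -1/37559261 ≈ -2.6625e-8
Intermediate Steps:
d = 5171 (d = -2 + 1*5173 = -2 + 5173 = 5171)
V = -37616742 (V = (-3690 - 5427)*(5171 - 1045) = -9117*4126 = -37616742)
1/(V - (-36294 - 21187)) = 1/(-37616742 - (-36294 - 21187)) = 1/(-37616742 - 1*(-57481)) = 1/(-37616742 + 57481) = 1/(-37559261) = -1/37559261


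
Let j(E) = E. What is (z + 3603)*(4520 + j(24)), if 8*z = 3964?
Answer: 18623584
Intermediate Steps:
z = 991/2 (z = (1/8)*3964 = 991/2 ≈ 495.50)
(z + 3603)*(4520 + j(24)) = (991/2 + 3603)*(4520 + 24) = (8197/2)*4544 = 18623584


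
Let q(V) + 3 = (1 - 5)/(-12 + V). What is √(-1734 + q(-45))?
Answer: I*√5643285/57 ≈ 41.677*I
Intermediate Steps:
q(V) = -3 - 4/(-12 + V) (q(V) = -3 + (1 - 5)/(-12 + V) = -3 - 4/(-12 + V))
√(-1734 + q(-45)) = √(-1734 + (32 - 3*(-45))/(-12 - 45)) = √(-1734 + (32 + 135)/(-57)) = √(-1734 - 1/57*167) = √(-1734 - 167/57) = √(-99005/57) = I*√5643285/57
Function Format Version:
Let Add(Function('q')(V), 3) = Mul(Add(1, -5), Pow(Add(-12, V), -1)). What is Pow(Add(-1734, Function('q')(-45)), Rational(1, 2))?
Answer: Mul(Rational(1, 57), I, Pow(5643285, Rational(1, 2))) ≈ Mul(41.677, I)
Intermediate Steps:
Function('q')(V) = Add(-3, Mul(-4, Pow(Add(-12, V), -1))) (Function('q')(V) = Add(-3, Mul(Add(1, -5), Pow(Add(-12, V), -1))) = Add(-3, Mul(-4, Pow(Add(-12, V), -1))))
Pow(Add(-1734, Function('q')(-45)), Rational(1, 2)) = Pow(Add(-1734, Mul(Pow(Add(-12, -45), -1), Add(32, Mul(-3, -45)))), Rational(1, 2)) = Pow(Add(-1734, Mul(Pow(-57, -1), Add(32, 135))), Rational(1, 2)) = Pow(Add(-1734, Mul(Rational(-1, 57), 167)), Rational(1, 2)) = Pow(Add(-1734, Rational(-167, 57)), Rational(1, 2)) = Pow(Rational(-99005, 57), Rational(1, 2)) = Mul(Rational(1, 57), I, Pow(5643285, Rational(1, 2)))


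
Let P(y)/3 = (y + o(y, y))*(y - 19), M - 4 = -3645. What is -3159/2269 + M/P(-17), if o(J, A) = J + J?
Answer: -25661201/12497652 ≈ -2.0533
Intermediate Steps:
M = -3641 (M = 4 - 3645 = -3641)
o(J, A) = 2*J
P(y) = 9*y*(-19 + y) (P(y) = 3*((y + 2*y)*(y - 19)) = 3*((3*y)*(-19 + y)) = 3*(3*y*(-19 + y)) = 9*y*(-19 + y))
-3159/2269 + M/P(-17) = -3159/2269 - 3641*(-1/(153*(-19 - 17))) = -3159*1/2269 - 3641/(9*(-17)*(-36)) = -3159/2269 - 3641/5508 = -25661201/12497652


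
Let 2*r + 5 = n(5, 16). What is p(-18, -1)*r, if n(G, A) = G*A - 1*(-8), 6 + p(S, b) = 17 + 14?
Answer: 2075/2 ≈ 1037.5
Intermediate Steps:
p(S, b) = 25 (p(S, b) = -6 + (17 + 14) = -6 + 31 = 25)
n(G, A) = 8 + A*G (n(G, A) = A*G + 8 = 8 + A*G)
r = 83/2 (r = -5/2 + (8 + 16*5)/2 = -5/2 + (8 + 80)/2 = -5/2 + (½)*88 = -5/2 + 44 = 83/2 ≈ 41.500)
p(-18, -1)*r = 25*(83/2) = 2075/2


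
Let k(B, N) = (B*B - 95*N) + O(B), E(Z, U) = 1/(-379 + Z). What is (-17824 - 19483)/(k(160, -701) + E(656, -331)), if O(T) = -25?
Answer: -10334039/25531091 ≈ -0.40476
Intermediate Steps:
k(B, N) = -25 + B**2 - 95*N (k(B, N) = (B*B - 95*N) - 25 = (B**2 - 95*N) - 25 = -25 + B**2 - 95*N)
(-17824 - 19483)/(k(160, -701) + E(656, -331)) = (-17824 - 19483)/((-25 + 160**2 - 95*(-701)) + 1/(-379 + 656)) = -37307/((-25 + 25600 + 66595) + 1/277) = -37307/(92170 + 1/277) = -37307/25531091/277 = -37307*277/25531091 = -10334039/25531091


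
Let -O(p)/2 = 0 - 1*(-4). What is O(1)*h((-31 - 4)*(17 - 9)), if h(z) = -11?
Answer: 88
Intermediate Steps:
O(p) = -8 (O(p) = -2*(0 - 1*(-4)) = -2*(0 + 4) = -2*4 = -8)
O(1)*h((-31 - 4)*(17 - 9)) = -8*(-11) = 88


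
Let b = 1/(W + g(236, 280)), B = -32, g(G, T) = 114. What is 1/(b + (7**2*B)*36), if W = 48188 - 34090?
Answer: -14212/802238975 ≈ -1.7715e-5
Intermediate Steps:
W = 14098
b = 1/14212 (b = 1/(14098 + 114) = 1/14212 ≈ 7.0363e-5)
1/(b + (7**2*B)*36) = 1/(1/14212 + (7**2*(-32))*36) = 1/(1/14212 + (49*(-32))*36) = 1/(1/14212 - 1568*36) = 1/(1/14212 - 56448) = 1/(-802238975/14212) = -14212/802238975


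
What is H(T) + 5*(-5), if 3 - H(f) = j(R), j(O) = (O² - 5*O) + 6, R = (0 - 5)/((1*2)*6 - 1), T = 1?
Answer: -3688/121 ≈ -30.479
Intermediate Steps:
R = -5/11 (R = -5/(2*6 - 1) = -5/(12 - 1) = -5/11 ≈ -0.45455)
j(O) = 6 + O² - 5*O
H(f) = -663/121 (H(f) = 3 - (6 + (-5/11)² - 5*(-5/11)) = 3 - (6 + 25/121 + 25/11) = 3 - 1*1026/121 = 3 - 1026/121 = -663/121)
H(T) + 5*(-5) = -663/121 + 5*(-5) = -663/121 - 25 = -3688/121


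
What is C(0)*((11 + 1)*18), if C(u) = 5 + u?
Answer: 1080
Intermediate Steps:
C(0)*((11 + 1)*18) = (5 + 0)*((11 + 1)*18) = 5*(12*18) = 5*216 = 1080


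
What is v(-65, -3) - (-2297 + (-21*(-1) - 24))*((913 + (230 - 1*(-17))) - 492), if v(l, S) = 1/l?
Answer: 99865999/65 ≈ 1.5364e+6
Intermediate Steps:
v(-65, -3) - (-2297 + (-21*(-1) - 24))*((913 + (230 - 1*(-17))) - 492) = 1/(-65) - (-2297 + (-21*(-1) - 24))*((913 + (230 - 1*(-17))) - 492) = -1/65 - (-2297 + (21 - 24))*((913 + (230 + 17)) - 492) = -1/65 - (-2297 - 3)*((913 + 247) - 492) = -1/65 - (-2300)*(1160 - 492) = -1/65 - (-2300)*668 = -1/65 - 1*(-1536400) = -1/65 + 1536400 = 99865999/65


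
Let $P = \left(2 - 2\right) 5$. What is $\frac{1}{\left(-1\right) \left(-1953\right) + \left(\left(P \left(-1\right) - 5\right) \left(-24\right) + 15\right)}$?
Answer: $\frac{1}{2088} \approx 0.00047893$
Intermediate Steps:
$P = 0$ ($P = 0 \cdot 5 = 0$)
$\frac{1}{\left(-1\right) \left(-1953\right) + \left(\left(P \left(-1\right) - 5\right) \left(-24\right) + 15\right)} = \frac{1}{\left(-1\right) \left(-1953\right) + \left(\left(0 \left(-1\right) - 5\right) \left(-24\right) + 15\right)} = \frac{1}{1953 + \left(\left(0 - 5\right) \left(-24\right) + 15\right)} = \frac{1}{1953 + \left(\left(-5\right) \left(-24\right) + 15\right)} = \frac{1}{1953 + \left(120 + 15\right)} = \frac{1}{1953 + 135} = \frac{1}{2088}$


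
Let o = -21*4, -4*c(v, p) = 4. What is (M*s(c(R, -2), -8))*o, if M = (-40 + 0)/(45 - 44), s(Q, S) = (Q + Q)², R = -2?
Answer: 13440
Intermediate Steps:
c(v, p) = -1 (c(v, p) = -¼*4 = -1)
s(Q, S) = 4*Q² (s(Q, S) = (2*Q)² = 4*Q²)
o = -84
M = -40 (M = -40/1 = -40*1 = -40)
(M*s(c(R, -2), -8))*o = -160*(-1)²*(-84) = -160*(-84) = 13440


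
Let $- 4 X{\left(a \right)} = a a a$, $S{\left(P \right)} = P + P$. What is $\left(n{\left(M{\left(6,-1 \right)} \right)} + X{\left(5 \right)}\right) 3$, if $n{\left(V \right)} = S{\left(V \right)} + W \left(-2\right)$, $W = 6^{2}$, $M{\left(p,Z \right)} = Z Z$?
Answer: $- \frac{1215}{4} \approx -303.75$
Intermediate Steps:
$M{\left(p,Z \right)} = Z^{2}$
$S{\left(P \right)} = 2 P$
$W = 36$
$X{\left(a \right)} = - \frac{a^{3}}{4}$ ($X{\left(a \right)} = - \frac{a a a}{4} = - \frac{a^{2} a}{4} = - \frac{a^{3}}{4}$)
$n{\left(V \right)} = -72 + 2 V$ ($n{\left(V \right)} = 2 V + 36 \left(-2\right) = 2 V - 72 = -72 + 2 V$)
$\left(n{\left(M{\left(6,-1 \right)} \right)} + X{\left(5 \right)}\right) 3 = \left(\left(-72 + 2 \left(-1\right)^{2}\right) - \frac{5^{3}}{4}\right) 3 = \left(\left(-72 + 2 \cdot 1\right) - \frac{125}{4}\right) 3 = \left(\left(-72 + 2\right) - \frac{125}{4}\right) 3 = \left(-70 - \frac{125}{4}\right) 3 = \left(- \frac{405}{4}\right) 3 = - \frac{1215}{4}$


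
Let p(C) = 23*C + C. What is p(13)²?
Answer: 97344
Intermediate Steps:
p(C) = 24*C
p(13)² = (24*13)² = 312² = 97344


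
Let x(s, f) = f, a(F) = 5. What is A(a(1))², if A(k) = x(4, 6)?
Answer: 36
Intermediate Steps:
A(k) = 6
A(a(1))² = 6² = 36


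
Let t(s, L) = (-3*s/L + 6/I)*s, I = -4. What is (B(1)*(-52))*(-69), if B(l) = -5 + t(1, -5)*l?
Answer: -105846/5 ≈ -21169.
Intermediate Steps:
t(s, L) = s*(-3/2 - 3*s/L) (t(s, L) = (-3*s/L + 6/(-4))*s = (-3*s/L + 6*(-¼))*s = (-3*s/L - 3/2)*s = (-3/2 - 3*s/L)*s = s*(-3/2 - 3*s/L))
B(l) = -5 - 9*l/10 (B(l) = -5 + ((3/2)*1*(-1*(-5) - 2*1)/(-5))*l = -5 + ((3/2)*1*(-⅕)*(5 - 2))*l = -5 + ((3/2)*1*(-⅕)*3)*l = -5 - 9*l/10)
(B(1)*(-52))*(-69) = ((-5 - 9/10*1)*(-52))*(-69) = ((-5 - 9/10)*(-52))*(-69) = -59/10*(-52)*(-69) = (1534/5)*(-69) = -105846/5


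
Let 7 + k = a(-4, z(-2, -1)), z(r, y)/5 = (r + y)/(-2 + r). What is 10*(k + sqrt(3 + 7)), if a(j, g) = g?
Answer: -65/2 + 10*sqrt(10) ≈ -0.87722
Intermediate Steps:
z(r, y) = 5*(r + y)/(-2 + r) (z(r, y) = 5*((r + y)/(-2 + r)) = 5*(r + y)/(-2 + r))
k = -13/4 (k = -7 + 5*(-2 - 1)/(-2 - 2) = -7 + 5*(-3)/(-4) = -7 + 5*(-1/4)*(-3) = -7 + 15/4 = -13/4 ≈ -3.2500)
10*(k + sqrt(3 + 7)) = 10*(-13/4 + sqrt(3 + 7)) = 10*(-13/4 + sqrt(10)) = -65/2 + 10*sqrt(10)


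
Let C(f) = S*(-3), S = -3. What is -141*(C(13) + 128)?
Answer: -19317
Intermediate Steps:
C(f) = 9 (C(f) = -3*(-3) = 9)
-141*(C(13) + 128) = -141*(9 + 128) = -141*137 = -19317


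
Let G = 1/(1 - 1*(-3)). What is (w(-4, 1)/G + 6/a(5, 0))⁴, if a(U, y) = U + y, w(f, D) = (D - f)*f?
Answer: 24098215696/625 ≈ 3.8557e+7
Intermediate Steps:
w(f, D) = f*(D - f)
G = ¼ (G = 1/(1 + 3) = 1/4 = ¼ ≈ 0.25000)
(w(-4, 1)/G + 6/a(5, 0))⁴ = ((-4*(1 - 1*(-4)))/(¼) + 6/(5 + 0))⁴ = (-4*(1 + 4)*4 + 6/5)⁴ = (-4*5*4 + 6*(⅕))⁴ = (-20*4 + 6/5)⁴ = (-80 + 6/5)⁴ = (-394/5)⁴ = 24098215696/625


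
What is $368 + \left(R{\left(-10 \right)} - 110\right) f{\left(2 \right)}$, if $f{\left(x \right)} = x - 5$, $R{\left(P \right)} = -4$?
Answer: $710$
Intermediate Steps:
$f{\left(x \right)} = -5 + x$
$368 + \left(R{\left(-10 \right)} - 110\right) f{\left(2 \right)} = 368 + \left(-4 - 110\right) \left(-5 + 2\right) = 368 + \left(-4 - 110\right) \left(-3\right) = 368 - -342 = 368 + 342 = 710$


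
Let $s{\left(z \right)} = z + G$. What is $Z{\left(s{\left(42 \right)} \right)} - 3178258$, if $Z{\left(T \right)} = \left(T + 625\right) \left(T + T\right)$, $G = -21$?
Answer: $-3151126$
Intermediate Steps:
$s{\left(z \right)} = -21 + z$ ($s{\left(z \right)} = z - 21 = -21 + z$)
$Z{\left(T \right)} = 2 T \left(625 + T\right)$ ($Z{\left(T \right)} = \left(625 + T\right) 2 T = 2 T \left(625 + T\right)$)
$Z{\left(s{\left(42 \right)} \right)} - 3178258 = 2 \left(-21 + 42\right) \left(625 + \left(-21 + 42\right)\right) - 3178258 = 2 \cdot 21 \left(625 + 21\right) - 3178258 = 2 \cdot 21 \cdot 646 - 3178258 = 27132 - 3178258 = -3151126$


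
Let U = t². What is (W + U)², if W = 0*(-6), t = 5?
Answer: 625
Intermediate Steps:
W = 0
U = 25 (U = 5² = 25)
(W + U)² = (0 + 25)² = 25² = 625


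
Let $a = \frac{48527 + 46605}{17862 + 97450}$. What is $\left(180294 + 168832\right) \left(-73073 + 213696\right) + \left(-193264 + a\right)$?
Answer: $\frac{1415309283025535}{28828} \approx 4.9095 \cdot 10^{10}$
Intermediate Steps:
$a = \frac{23783}{28828}$ ($a = \frac{95132}{115312} = 95132 \cdot \frac{1}{115312} = \frac{23783}{28828} \approx 0.825$)
$\left(180294 + 168832\right) \left(-73073 + 213696\right) + \left(-193264 + a\right) = \left(180294 + 168832\right) \left(-73073 + 213696\right) + \left(-193264 + \frac{23783}{28828}\right) = 349126 \cdot 140623 - \frac{5571390809}{28828} = 49095145498 - \frac{5571390809}{28828} = \frac{1415309283025535}{28828}$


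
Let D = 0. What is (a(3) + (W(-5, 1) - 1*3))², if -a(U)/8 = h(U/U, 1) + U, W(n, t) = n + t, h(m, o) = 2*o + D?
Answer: 2209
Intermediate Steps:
h(m, o) = 2*o (h(m, o) = 2*o + 0 = 2*o)
a(U) = -16 - 8*U (a(U) = -8*(2*1 + U) = -8*(2 + U) = -16 - 8*U)
(a(3) + (W(-5, 1) - 1*3))² = ((-16 - 8*3) + ((-5 + 1) - 1*3))² = ((-16 - 24) + (-4 - 3))² = (-40 - 7)² = (-47)² = 2209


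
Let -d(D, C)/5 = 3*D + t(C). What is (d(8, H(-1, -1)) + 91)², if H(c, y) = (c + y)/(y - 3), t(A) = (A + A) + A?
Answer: 5329/4 ≈ 1332.3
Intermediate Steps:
t(A) = 3*A (t(A) = 2*A + A = 3*A)
H(c, y) = (c + y)/(-3 + y)
d(D, C) = -15*C - 15*D (d(D, C) = -5*(3*D + 3*C) = -5*(3*C + 3*D) = -15*C - 15*D)
(d(8, H(-1, -1)) + 91)² = ((-15*(-1 - 1)/(-3 - 1) - 15*8) + 91)² = ((-15*(-2)/(-4) - 120) + 91)² = ((-(-15)*(-2)/4 - 120) + 91)² = ((-15*½ - 120) + 91)² = ((-15/2 - 120) + 91)² = (-255/2 + 91)² = (-73/2)² = 5329/4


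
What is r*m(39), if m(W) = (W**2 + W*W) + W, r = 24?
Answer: 73944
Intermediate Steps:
m(W) = W + 2*W**2 (m(W) = (W**2 + W**2) + W = 2*W**2 + W = W + 2*W**2)
r*m(39) = 24*(39*(1 + 2*39)) = 24*(39*(1 + 78)) = 24*(39*79) = 24*3081 = 73944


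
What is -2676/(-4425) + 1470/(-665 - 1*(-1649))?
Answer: 507663/241900 ≈ 2.0986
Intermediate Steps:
-2676/(-4425) + 1470/(-665 - 1*(-1649)) = -2676*(-1/4425) + 1470/(-665 + 1649) = 892/1475 + 1470/984 = 892/1475 + 1470*(1/984) = 892/1475 + 245/164 = 507663/241900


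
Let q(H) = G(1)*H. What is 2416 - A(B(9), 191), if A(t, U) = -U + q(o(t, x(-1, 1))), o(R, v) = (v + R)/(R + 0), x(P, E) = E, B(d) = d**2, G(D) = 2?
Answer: 211003/81 ≈ 2605.0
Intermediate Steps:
o(R, v) = (R + v)/R
q(H) = 2*H
A(t, U) = -U + 2*(1 + t)/t (A(t, U) = -U + 2*((t + 1)/t) = -U + 2*((1 + t)/t) = -U + 2*(1 + t)/t)
2416 - A(B(9), 191) = 2416 - (2 - 1*191 + 2/(9**2)) = 2416 - (2 - 191 + 2/81) = 2416 - 1*(-15307/81) = 2416 + 15307/81 = 211003/81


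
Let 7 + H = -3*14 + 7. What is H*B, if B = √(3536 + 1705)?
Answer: -42*√5241 ≈ -3040.6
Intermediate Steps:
B = √5241 ≈ 72.395
H = -42 (H = -7 + (-3*14 + 7) = -7 + (-42 + 7) = -7 - 35 = -42)
H*B = -42*√5241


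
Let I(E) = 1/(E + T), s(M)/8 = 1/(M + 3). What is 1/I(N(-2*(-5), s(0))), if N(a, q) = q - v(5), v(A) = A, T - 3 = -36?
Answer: -106/3 ≈ -35.333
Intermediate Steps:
T = -33 (T = 3 - 36 = -33)
s(M) = 8/(3 + M) (s(M) = 8/(M + 3) = 8/(3 + M))
N(a, q) = -5 + q (N(a, q) = q - 1*5 = q - 5 = -5 + q)
I(E) = 1/(-33 + E) (I(E) = 1/(E - 33) = 1/(-33 + E))
1/I(N(-2*(-5), s(0))) = 1/(1/(-33 + (-5 + 8/(3 + 0)))) = 1/(1/(-33 + (-5 + 8/3))) = 1/(1/(-33 - 7/3)) = 1/(1/(-106/3)) = 1/(-3/106) = -106/3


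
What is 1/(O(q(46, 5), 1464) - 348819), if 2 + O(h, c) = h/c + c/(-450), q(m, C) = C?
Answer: -12200/4255655849 ≈ -2.8668e-6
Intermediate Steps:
O(h, c) = -2 - c/450 + h/c (O(h, c) = -2 + (h/c + c/(-450)) = -2 + (h/c + c*(-1/450)) = -2 + (h/c - c/450) = -2 + (-c/450 + h/c) = -2 - c/450 + h/c)
1/(O(q(46, 5), 1464) - 348819) = 1/((-2 - 1/450*1464 + 5/1464) - 348819) = 1/((-2 - 244/75 + 5*(1/1464)) - 348819) = 1/((-2 - 244/75 + 5/1464) - 348819) = 1/(-64049/12200 - 348819) = 1/(-4255655849/12200) = -12200/4255655849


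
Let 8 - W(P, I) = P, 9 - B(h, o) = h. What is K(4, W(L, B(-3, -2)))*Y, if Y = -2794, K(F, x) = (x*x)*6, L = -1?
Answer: -1357884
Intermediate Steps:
B(h, o) = 9 - h
W(P, I) = 8 - P
K(F, x) = 6*x² (K(F, x) = x²*6 = 6*x²)
K(4, W(L, B(-3, -2)))*Y = (6*(8 - 1*(-1))²)*(-2794) = (6*(8 + 1)²)*(-2794) = (6*9²)*(-2794) = (6*81)*(-2794) = 486*(-2794) = -1357884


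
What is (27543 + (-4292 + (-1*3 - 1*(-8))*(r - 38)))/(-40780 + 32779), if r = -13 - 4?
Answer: -22976/8001 ≈ -2.8716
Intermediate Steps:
r = -17
(27543 + (-4292 + (-1*3 - 1*(-8))*(r - 38)))/(-40780 + 32779) = (27543 + (-4292 + (-1*3 - 1*(-8))*(-17 - 38)))/(-40780 + 32779) = (27543 + (-4292 + (-3 + 8)*(-55)))/(-8001) = (27543 + (-4292 + 5*(-55)))*(-1/8001) = (27543 + (-4292 - 275))*(-1/8001) = (27543 - 4567)*(-1/8001) = 22976*(-1/8001) = -22976/8001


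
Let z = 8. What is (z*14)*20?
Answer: 2240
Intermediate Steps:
(z*14)*20 = (8*14)*20 = 112*20 = 2240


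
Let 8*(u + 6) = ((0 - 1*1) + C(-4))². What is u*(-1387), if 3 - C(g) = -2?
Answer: 5548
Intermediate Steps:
C(g) = 5 (C(g) = 3 - 1*(-2) = 3 + 2 = 5)
u = -4 (u = -6 + ((0 - 1*1) + 5)²/8 = -6 + ((0 - 1) + 5)²/8 = -6 + (-1 + 5)²/8 = -6 + (⅛)*4² = -6 + (⅛)*16 = -6 + 2 = -4)
u*(-1387) = -4*(-1387) = 5548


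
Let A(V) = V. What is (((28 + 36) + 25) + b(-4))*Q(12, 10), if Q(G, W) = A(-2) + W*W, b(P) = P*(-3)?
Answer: 9898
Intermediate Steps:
b(P) = -3*P
Q(G, W) = -2 + W**2 (Q(G, W) = -2 + W*W = -2 + W**2)
(((28 + 36) + 25) + b(-4))*Q(12, 10) = (((28 + 36) + 25) - 3*(-4))*(-2 + 10**2) = ((64 + 25) + 12)*(-2 + 100) = (89 + 12)*98 = 101*98 = 9898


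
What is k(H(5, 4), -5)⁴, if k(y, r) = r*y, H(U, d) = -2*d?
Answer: 2560000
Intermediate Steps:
k(H(5, 4), -5)⁴ = (-(-10)*4)⁴ = (-5*(-8))⁴ = 40⁴ = 2560000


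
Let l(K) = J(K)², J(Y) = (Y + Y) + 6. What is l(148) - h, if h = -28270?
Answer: 119474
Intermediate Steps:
J(Y) = 6 + 2*Y (J(Y) = 2*Y + 6 = 6 + 2*Y)
l(K) = (6 + 2*K)²
l(148) - h = 4*(3 + 148)² - 1*(-28270) = 4*151² + 28270 = 4*22801 + 28270 = 91204 + 28270 = 119474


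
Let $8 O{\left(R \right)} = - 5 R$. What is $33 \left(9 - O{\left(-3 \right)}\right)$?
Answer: $\frac{1881}{8} \approx 235.13$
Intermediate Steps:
$O{\left(R \right)} = - \frac{5 R}{8}$ ($O{\left(R \right)} = \frac{\left(-5\right) R}{8} = - \frac{5 R}{8}$)
$33 \left(9 - O{\left(-3 \right)}\right) = 33 \left(9 - \left(- \frac{5}{8}\right) \left(-3\right)\right) = 33 \left(9 - \frac{15}{8}\right) = 33 \cdot \frac{57}{8} = \frac{1881}{8}$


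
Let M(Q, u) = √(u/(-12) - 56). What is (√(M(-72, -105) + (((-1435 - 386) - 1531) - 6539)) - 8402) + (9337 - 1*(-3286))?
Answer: 4221 + √(-39564 + 6*I*√21)/2 ≈ 4221.0 + 99.453*I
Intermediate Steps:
M(Q, u) = √(-56 - u/12) (M(Q, u) = √(u*(-1/12) - 56) = √(-u/12 - 56) = √(-56 - u/12))
(√(M(-72, -105) + (((-1435 - 386) - 1531) - 6539)) - 8402) + (9337 - 1*(-3286)) = (√(√(-2016 - 3*(-105))/6 + (((-1435 - 386) - 1531) - 6539)) - 8402) + (9337 - 1*(-3286)) = (√(√(-2016 + 315)/6 + ((-1821 - 1531) - 6539)) - 8402) + (9337 + 3286) = (√(√(-1701)/6 + (-3352 - 6539)) - 8402) + 12623 = (√((9*I*√21)/6 - 9891) - 8402) + 12623 = (√(3*I*√21/2 - 9891) - 8402) + 12623 = (√(-9891 + 3*I*√21/2) - 8402) + 12623 = (-8402 + √(-9891 + 3*I*√21/2)) + 12623 = 4221 + √(-9891 + 3*I*√21/2)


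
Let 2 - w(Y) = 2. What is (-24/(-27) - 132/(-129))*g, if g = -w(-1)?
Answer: 0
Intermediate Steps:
w(Y) = 0 (w(Y) = 2 - 1*2 = 2 - 2 = 0)
g = 0 (g = -1*0 = 0)
(-24/(-27) - 132/(-129))*g = (-24/(-27) - 132/(-129))*0 = (-24*(-1/27) - 132*(-1/129))*0 = (8/9 + 44/43)*0 = (740/387)*0 = 0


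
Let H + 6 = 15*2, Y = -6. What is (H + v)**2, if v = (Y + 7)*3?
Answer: 729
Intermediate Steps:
H = 24 (H = -6 + 15*2 = -6 + 30 = 24)
v = 3 (v = (-6 + 7)*3 = 1*3 = 3)
(H + v)**2 = (24 + 3)**2 = 27**2 = 729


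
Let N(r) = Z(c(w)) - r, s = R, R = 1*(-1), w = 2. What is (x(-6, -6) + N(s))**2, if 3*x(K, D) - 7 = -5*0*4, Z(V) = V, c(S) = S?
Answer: 256/9 ≈ 28.444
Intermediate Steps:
x(K, D) = 7/3 (x(K, D) = 7/3 + (-5*0*4)/3 = 7/3 + (0*4)/3 = 7/3 + (1/3)*0 = 7/3 + 0 = 7/3)
R = -1
s = -1
N(r) = 2 - r
(x(-6, -6) + N(s))**2 = (7/3 + (2 - 1*(-1)))**2 = (7/3 + (2 + 1))**2 = (7/3 + 3)**2 = (16/3)**2 = 256/9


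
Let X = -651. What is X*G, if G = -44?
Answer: 28644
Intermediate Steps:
X*G = -651*(-44) = 28644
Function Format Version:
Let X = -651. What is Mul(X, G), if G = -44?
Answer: 28644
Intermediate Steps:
Mul(X, G) = Mul(-651, -44) = 28644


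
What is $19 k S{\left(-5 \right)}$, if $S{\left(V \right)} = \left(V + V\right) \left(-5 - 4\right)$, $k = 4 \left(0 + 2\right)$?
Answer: $13680$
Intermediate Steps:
$k = 8$ ($k = 4 \cdot 2 = 8$)
$S{\left(V \right)} = - 18 V$ ($S{\left(V \right)} = 2 V \left(-9\right) = - 18 V$)
$19 k S{\left(-5 \right)} = 19 \cdot 8 \left(\left(-18\right) \left(-5\right)\right) = 152 \cdot 90 = 13680$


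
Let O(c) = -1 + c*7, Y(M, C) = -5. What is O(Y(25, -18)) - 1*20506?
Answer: -20542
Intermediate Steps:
O(c) = -1 + 7*c
O(Y(25, -18)) - 1*20506 = (-1 + 7*(-5)) - 1*20506 = (-1 - 35) - 20506 = -36 - 20506 = -20542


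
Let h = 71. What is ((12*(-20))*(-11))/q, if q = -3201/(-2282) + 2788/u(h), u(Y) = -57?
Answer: -343395360/6179759 ≈ -55.568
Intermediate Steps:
q = -6179759/130074 (q = -3201/(-2282) + 2788/(-57) = -3201*(-1/2282) + 2788*(-1/57) = 3201/2282 - 2788/57 = -6179759/130074 ≈ -47.510)
((12*(-20))*(-11))/q = ((12*(-20))*(-11))/(-6179759/130074) = -240*(-11)*(-130074/6179759) = 2640*(-130074/6179759) = -343395360/6179759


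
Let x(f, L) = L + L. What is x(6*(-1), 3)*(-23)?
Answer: -138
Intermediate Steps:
x(f, L) = 2*L
x(6*(-1), 3)*(-23) = (2*3)*(-23) = 6*(-23) = -138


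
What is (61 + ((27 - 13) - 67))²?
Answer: 64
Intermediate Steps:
(61 + ((27 - 13) - 67))² = (61 + (14 - 67))² = (61 - 53)² = 8² = 64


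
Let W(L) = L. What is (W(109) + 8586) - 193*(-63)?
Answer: 20854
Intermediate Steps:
(W(109) + 8586) - 193*(-63) = (109 + 8586) - 193*(-63) = 8695 + 12159 = 20854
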